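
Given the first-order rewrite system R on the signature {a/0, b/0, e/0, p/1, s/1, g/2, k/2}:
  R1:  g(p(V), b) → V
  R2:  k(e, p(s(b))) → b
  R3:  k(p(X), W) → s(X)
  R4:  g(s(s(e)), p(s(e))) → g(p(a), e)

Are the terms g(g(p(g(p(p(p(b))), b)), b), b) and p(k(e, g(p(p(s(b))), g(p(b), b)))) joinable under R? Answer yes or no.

yes — NF(t₁) = p(b), NF(t₂) = p(b)

Reduce t₁ = g(g(p(g(p(p(p(b))), b)), b), b):
1. g(g(p(g(p(p(p(b))), b)), b), b)  →  g(g(p(p(p(b))), b), b)   [R1 at 1]
2. g(g(p(p(p(b))), b), b)  →  g(p(p(b)), b)   [R1 at 1]
3. g(p(p(b)), b)  →  p(b)   [R1 at ε]

Reduce t₂ = p(k(e, g(p(p(s(b))), g(p(b), b)))):
1. p(k(e, g(p(p(s(b))), g(p(b), b))))  →  p(k(e, g(p(p(s(b))), b)))   [R1 at 1.2.2]
2. p(k(e, g(p(p(s(b))), b)))  →  p(k(e, p(s(b))))   [R1 at 1.2]
3. p(k(e, p(s(b))))  →  p(b)   [R2 at 1]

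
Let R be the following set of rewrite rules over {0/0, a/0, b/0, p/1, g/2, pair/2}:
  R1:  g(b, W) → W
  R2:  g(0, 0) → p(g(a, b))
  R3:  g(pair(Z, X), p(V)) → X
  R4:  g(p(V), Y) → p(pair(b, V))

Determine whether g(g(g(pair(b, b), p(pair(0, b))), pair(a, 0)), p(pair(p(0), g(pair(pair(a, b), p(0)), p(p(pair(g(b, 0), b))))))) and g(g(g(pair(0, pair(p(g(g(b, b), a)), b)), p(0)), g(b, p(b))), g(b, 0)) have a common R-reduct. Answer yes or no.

yes — NF(t₁) = 0, NF(t₂) = 0

Reduce t₁ = g(g(g(pair(b, b), p(pair(0, b))), pair(a, 0)), p(pair(p(0), g(pair(pair(a, b), p(0)), p(p(pair(g(b, 0), b))))))):
1. g(g(g(pair(b, b), p(pair(0, b))), pair(a, 0)), p(pair(p(0), g(pair(pair(a, b), p(0)), p(p(pair(g(b, 0), b)))))))  →  g(g(b, pair(a, 0)), p(pair(p(0), g(pair(pair(a, b), p(0)), p(p(pair(g(b, 0), b)))))))   [R3 at 1.1]
2. g(g(b, pair(a, 0)), p(pair(p(0), g(pair(pair(a, b), p(0)), p(p(pair(g(b, 0), b)))))))  →  g(pair(a, 0), p(pair(p(0), g(pair(pair(a, b), p(0)), p(p(pair(g(b, 0), b)))))))   [R1 at 1]
3. g(pair(a, 0), p(pair(p(0), g(pair(pair(a, b), p(0)), p(p(pair(g(b, 0), b)))))))  →  0   [R3 at ε]

Reduce t₂ = g(g(g(pair(0, pair(p(g(g(b, b), a)), b)), p(0)), g(b, p(b))), g(b, 0)):
1. g(g(g(pair(0, pair(p(g(g(b, b), a)), b)), p(0)), g(b, p(b))), g(b, 0))  →  g(g(pair(p(g(g(b, b), a)), b), g(b, p(b))), g(b, 0))   [R3 at 1.1]
2. g(g(pair(p(g(g(b, b), a)), b), g(b, p(b))), g(b, 0))  →  g(g(pair(p(g(b, a)), b), g(b, p(b))), g(b, 0))   [R1 at 1.1.1.1.1]
3. g(g(pair(p(g(b, a)), b), g(b, p(b))), g(b, 0))  →  g(g(pair(p(a), b), g(b, p(b))), g(b, 0))   [R1 at 1.1.1.1]
4. g(g(pair(p(a), b), g(b, p(b))), g(b, 0))  →  g(g(pair(p(a), b), p(b)), g(b, 0))   [R1 at 1.2]
5. g(g(pair(p(a), b), p(b)), g(b, 0))  →  g(b, g(b, 0))   [R3 at 1]
6. g(b, g(b, 0))  →  g(b, 0)   [R1 at ε]
7. g(b, 0)  →  0   [R1 at ε]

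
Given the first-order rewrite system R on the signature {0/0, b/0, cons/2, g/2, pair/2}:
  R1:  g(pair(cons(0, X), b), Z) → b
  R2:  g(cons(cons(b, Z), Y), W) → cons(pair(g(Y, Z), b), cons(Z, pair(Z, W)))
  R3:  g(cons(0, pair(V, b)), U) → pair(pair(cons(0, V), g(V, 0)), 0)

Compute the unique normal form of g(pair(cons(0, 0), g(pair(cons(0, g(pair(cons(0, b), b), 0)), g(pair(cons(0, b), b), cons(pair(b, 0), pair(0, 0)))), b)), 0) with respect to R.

1. g(pair(cons(0, 0), g(pair(cons(0, g(pair(cons(0, b), b), 0)), g(pair(cons(0, b), b), cons(pair(b, 0), pair(0, 0)))), b)), 0)  →  g(pair(cons(0, 0), g(pair(cons(0, b), g(pair(cons(0, b), b), cons(pair(b, 0), pair(0, 0)))), b)), 0)   [R1 at 1.2.1.1.2]
2. g(pair(cons(0, 0), g(pair(cons(0, b), g(pair(cons(0, b), b), cons(pair(b, 0), pair(0, 0)))), b)), 0)  →  g(pair(cons(0, 0), g(pair(cons(0, b), b), b)), 0)   [R1 at 1.2.1.2]
3. g(pair(cons(0, 0), g(pair(cons(0, b), b), b)), 0)  →  g(pair(cons(0, 0), b), 0)   [R1 at 1.2]
4. g(pair(cons(0, 0), b), 0)  →  b   [R1 at ε]

b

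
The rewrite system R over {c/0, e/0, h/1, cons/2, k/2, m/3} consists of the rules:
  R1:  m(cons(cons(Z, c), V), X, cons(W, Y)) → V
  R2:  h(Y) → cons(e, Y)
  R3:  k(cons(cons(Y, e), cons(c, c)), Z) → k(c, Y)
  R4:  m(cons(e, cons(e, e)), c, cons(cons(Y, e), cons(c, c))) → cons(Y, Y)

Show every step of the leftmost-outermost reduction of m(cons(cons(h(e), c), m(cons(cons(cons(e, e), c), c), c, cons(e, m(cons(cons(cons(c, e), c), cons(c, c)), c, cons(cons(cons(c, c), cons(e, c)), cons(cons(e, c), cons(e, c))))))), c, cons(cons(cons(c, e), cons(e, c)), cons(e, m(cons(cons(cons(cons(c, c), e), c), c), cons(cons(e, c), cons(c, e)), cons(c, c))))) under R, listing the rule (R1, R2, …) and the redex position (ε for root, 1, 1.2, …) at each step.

c

1. m(cons(cons(h(e), c), m(cons(cons(cons(e, e), c), c), c, cons(e, m(cons(cons(cons(c, e), c), cons(c, c)), c, cons(cons(cons(c, c), cons(e, c)), cons(cons(e, c), cons(e, c))))))), c, cons(cons(cons(c, e), cons(e, c)), cons(e, m(cons(cons(cons(cons(c, c), e), c), c), cons(cons(e, c), cons(c, e)), cons(c, c)))))  →  m(cons(cons(cons(e, e), c), c), c, cons(e, m(cons(cons(cons(c, e), c), cons(c, c)), c, cons(cons(cons(c, c), cons(e, c)), cons(cons(e, c), cons(e, c))))))   [R1 at ε]
2. m(cons(cons(cons(e, e), c), c), c, cons(e, m(cons(cons(cons(c, e), c), cons(c, c)), c, cons(cons(cons(c, c), cons(e, c)), cons(cons(e, c), cons(e, c))))))  →  c   [R1 at ε]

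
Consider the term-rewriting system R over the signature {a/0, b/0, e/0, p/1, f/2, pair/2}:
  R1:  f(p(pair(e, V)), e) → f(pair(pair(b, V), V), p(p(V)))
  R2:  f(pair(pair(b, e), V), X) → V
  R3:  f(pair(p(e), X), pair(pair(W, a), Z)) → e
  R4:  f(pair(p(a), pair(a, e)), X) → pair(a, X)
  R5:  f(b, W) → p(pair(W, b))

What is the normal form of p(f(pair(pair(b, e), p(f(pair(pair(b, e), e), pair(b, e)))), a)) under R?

1. p(f(pair(pair(b, e), p(f(pair(pair(b, e), e), pair(b, e)))), a))  →  p(p(f(pair(pair(b, e), e), pair(b, e))))   [R2 at 1]
2. p(p(f(pair(pair(b, e), e), pair(b, e))))  →  p(p(e))   [R2 at 1.1]

p(p(e))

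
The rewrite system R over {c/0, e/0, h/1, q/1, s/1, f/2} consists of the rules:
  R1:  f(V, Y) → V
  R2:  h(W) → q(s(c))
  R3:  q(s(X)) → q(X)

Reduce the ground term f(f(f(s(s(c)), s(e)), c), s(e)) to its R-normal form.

s(s(c))

1. f(f(f(s(s(c)), s(e)), c), s(e))  →  f(f(s(s(c)), s(e)), c)   [R1 at ε]
2. f(f(s(s(c)), s(e)), c)  →  f(s(s(c)), s(e))   [R1 at ε]
3. f(s(s(c)), s(e))  →  s(s(c))   [R1 at ε]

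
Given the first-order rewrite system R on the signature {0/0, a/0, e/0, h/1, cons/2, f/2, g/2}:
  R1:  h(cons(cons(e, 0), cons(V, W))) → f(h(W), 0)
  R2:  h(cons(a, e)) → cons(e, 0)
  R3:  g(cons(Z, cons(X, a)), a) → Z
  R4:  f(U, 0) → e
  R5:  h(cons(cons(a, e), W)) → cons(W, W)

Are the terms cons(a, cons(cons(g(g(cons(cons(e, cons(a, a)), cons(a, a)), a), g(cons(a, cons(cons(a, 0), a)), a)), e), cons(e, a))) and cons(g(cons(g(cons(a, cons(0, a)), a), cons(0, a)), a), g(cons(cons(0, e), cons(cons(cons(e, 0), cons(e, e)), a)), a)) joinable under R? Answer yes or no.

Reduce t₁ = cons(a, cons(cons(g(g(cons(cons(e, cons(a, a)), cons(a, a)), a), g(cons(a, cons(cons(a, 0), a)), a)), e), cons(e, a))):
1. cons(a, cons(cons(g(g(cons(cons(e, cons(a, a)), cons(a, a)), a), g(cons(a, cons(cons(a, 0), a)), a)), e), cons(e, a)))  →  cons(a, cons(cons(g(cons(e, cons(a, a)), g(cons(a, cons(cons(a, 0), a)), a)), e), cons(e, a)))   [R3 at 2.1.1.1]
2. cons(a, cons(cons(g(cons(e, cons(a, a)), g(cons(a, cons(cons(a, 0), a)), a)), e), cons(e, a)))  →  cons(a, cons(cons(g(cons(e, cons(a, a)), a), e), cons(e, a)))   [R3 at 2.1.1.2]
3. cons(a, cons(cons(g(cons(e, cons(a, a)), a), e), cons(e, a)))  →  cons(a, cons(cons(e, e), cons(e, a)))   [R3 at 2.1.1]

Reduce t₂ = cons(g(cons(g(cons(a, cons(0, a)), a), cons(0, a)), a), g(cons(cons(0, e), cons(cons(cons(e, 0), cons(e, e)), a)), a)):
1. cons(g(cons(g(cons(a, cons(0, a)), a), cons(0, a)), a), g(cons(cons(0, e), cons(cons(cons(e, 0), cons(e, e)), a)), a))  →  cons(g(cons(a, cons(0, a)), a), g(cons(cons(0, e), cons(cons(cons(e, 0), cons(e, e)), a)), a))   [R3 at 1]
2. cons(g(cons(a, cons(0, a)), a), g(cons(cons(0, e), cons(cons(cons(e, 0), cons(e, e)), a)), a))  →  cons(a, g(cons(cons(0, e), cons(cons(cons(e, 0), cons(e, e)), a)), a))   [R3 at 1]
3. cons(a, g(cons(cons(0, e), cons(cons(cons(e, 0), cons(e, e)), a)), a))  →  cons(a, cons(0, e))   [R3 at 2]

no — NF(t₁) = cons(a, cons(cons(e, e), cons(e, a))), NF(t₂) = cons(a, cons(0, e))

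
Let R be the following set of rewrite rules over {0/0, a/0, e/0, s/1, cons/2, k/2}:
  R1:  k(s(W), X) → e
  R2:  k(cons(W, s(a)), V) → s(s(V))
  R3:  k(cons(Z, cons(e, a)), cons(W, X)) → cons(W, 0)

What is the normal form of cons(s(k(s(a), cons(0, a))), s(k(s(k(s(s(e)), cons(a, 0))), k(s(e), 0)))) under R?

1. cons(s(k(s(a), cons(0, a))), s(k(s(k(s(s(e)), cons(a, 0))), k(s(e), 0))))  →  cons(s(e), s(k(s(k(s(s(e)), cons(a, 0))), k(s(e), 0))))   [R1 at 1.1]
2. cons(s(e), s(k(s(k(s(s(e)), cons(a, 0))), k(s(e), 0))))  →  cons(s(e), s(e))   [R1 at 2.1]

cons(s(e), s(e))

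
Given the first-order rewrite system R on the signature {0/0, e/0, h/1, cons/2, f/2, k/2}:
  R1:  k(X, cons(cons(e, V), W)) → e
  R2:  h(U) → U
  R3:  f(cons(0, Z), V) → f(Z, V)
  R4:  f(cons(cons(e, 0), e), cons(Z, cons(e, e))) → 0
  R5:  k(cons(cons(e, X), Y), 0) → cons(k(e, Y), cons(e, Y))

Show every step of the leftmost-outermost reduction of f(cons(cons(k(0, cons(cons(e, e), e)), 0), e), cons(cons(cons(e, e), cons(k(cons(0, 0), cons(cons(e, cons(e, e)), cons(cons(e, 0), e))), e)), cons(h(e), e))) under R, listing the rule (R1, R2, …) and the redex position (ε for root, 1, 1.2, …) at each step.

0

1. f(cons(cons(k(0, cons(cons(e, e), e)), 0), e), cons(cons(cons(e, e), cons(k(cons(0, 0), cons(cons(e, cons(e, e)), cons(cons(e, 0), e))), e)), cons(h(e), e)))  →  f(cons(cons(e, 0), e), cons(cons(cons(e, e), cons(k(cons(0, 0), cons(cons(e, cons(e, e)), cons(cons(e, 0), e))), e)), cons(h(e), e)))   [R1 at 1.1.1]
2. f(cons(cons(e, 0), e), cons(cons(cons(e, e), cons(k(cons(0, 0), cons(cons(e, cons(e, e)), cons(cons(e, 0), e))), e)), cons(h(e), e)))  →  f(cons(cons(e, 0), e), cons(cons(cons(e, e), cons(e, e)), cons(h(e), e)))   [R1 at 2.1.2.1]
3. f(cons(cons(e, 0), e), cons(cons(cons(e, e), cons(e, e)), cons(h(e), e)))  →  f(cons(cons(e, 0), e), cons(cons(cons(e, e), cons(e, e)), cons(e, e)))   [R2 at 2.2.1]
4. f(cons(cons(e, 0), e), cons(cons(cons(e, e), cons(e, e)), cons(e, e)))  →  0   [R4 at ε]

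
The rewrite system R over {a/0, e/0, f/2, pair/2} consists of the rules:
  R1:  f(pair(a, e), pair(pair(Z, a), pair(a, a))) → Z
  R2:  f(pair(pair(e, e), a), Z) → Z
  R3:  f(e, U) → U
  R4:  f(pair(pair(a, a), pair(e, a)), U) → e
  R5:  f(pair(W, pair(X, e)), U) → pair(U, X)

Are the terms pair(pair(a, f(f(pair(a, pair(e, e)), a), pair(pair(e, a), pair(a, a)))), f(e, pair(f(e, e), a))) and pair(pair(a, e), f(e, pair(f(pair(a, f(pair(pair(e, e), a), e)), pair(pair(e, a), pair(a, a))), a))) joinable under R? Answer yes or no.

Reduce t₁ = pair(pair(a, f(f(pair(a, pair(e, e)), a), pair(pair(e, a), pair(a, a)))), f(e, pair(f(e, e), a))):
1. pair(pair(a, f(f(pair(a, pair(e, e)), a), pair(pair(e, a), pair(a, a)))), f(e, pair(f(e, e), a)))  →  pair(pair(a, f(pair(a, e), pair(pair(e, a), pair(a, a)))), f(e, pair(f(e, e), a)))   [R5 at 1.2.1]
2. pair(pair(a, f(pair(a, e), pair(pair(e, a), pair(a, a)))), f(e, pair(f(e, e), a)))  →  pair(pair(a, e), f(e, pair(f(e, e), a)))   [R1 at 1.2]
3. pair(pair(a, e), f(e, pair(f(e, e), a)))  →  pair(pair(a, e), pair(f(e, e), a))   [R3 at 2]
4. pair(pair(a, e), pair(f(e, e), a))  →  pair(pair(a, e), pair(e, a))   [R3 at 2.1]

Reduce t₂ = pair(pair(a, e), f(e, pair(f(pair(a, f(pair(pair(e, e), a), e)), pair(pair(e, a), pair(a, a))), a))):
1. pair(pair(a, e), f(e, pair(f(pair(a, f(pair(pair(e, e), a), e)), pair(pair(e, a), pair(a, a))), a)))  →  pair(pair(a, e), pair(f(pair(a, f(pair(pair(e, e), a), e)), pair(pair(e, a), pair(a, a))), a))   [R3 at 2]
2. pair(pair(a, e), pair(f(pair(a, f(pair(pair(e, e), a), e)), pair(pair(e, a), pair(a, a))), a))  →  pair(pair(a, e), pair(f(pair(a, e), pair(pair(e, a), pair(a, a))), a))   [R2 at 2.1.1.2]
3. pair(pair(a, e), pair(f(pair(a, e), pair(pair(e, a), pair(a, a))), a))  →  pair(pair(a, e), pair(e, a))   [R1 at 2.1]

yes — NF(t₁) = pair(pair(a, e), pair(e, a)), NF(t₂) = pair(pair(a, e), pair(e, a))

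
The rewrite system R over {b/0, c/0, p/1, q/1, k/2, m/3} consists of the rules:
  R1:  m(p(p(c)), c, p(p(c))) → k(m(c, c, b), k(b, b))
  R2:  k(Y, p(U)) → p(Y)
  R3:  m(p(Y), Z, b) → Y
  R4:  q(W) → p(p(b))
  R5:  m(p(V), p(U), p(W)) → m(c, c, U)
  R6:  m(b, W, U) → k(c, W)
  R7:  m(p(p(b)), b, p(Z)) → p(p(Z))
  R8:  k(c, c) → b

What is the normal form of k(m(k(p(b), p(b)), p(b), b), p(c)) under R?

1. k(m(k(p(b), p(b)), p(b), b), p(c))  →  p(m(k(p(b), p(b)), p(b), b))   [R2 at ε]
2. p(m(k(p(b), p(b)), p(b), b))  →  p(m(p(p(b)), p(b), b))   [R2 at 1.1]
3. p(m(p(p(b)), p(b), b))  →  p(p(b))   [R3 at 1]

p(p(b))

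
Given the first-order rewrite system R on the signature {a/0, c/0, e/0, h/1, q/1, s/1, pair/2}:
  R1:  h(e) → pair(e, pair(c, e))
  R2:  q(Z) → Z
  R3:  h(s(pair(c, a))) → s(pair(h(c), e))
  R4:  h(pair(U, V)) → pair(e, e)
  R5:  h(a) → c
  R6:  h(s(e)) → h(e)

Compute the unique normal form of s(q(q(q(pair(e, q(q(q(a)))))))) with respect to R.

s(pair(e, a))

1. s(q(q(q(pair(e, q(q(q(a))))))))  →  s(q(q(pair(e, q(q(q(a)))))))   [R2 at 1]
2. s(q(q(pair(e, q(q(q(a)))))))  →  s(q(pair(e, q(q(q(a))))))   [R2 at 1]
3. s(q(pair(e, q(q(q(a))))))  →  s(pair(e, q(q(q(a)))))   [R2 at 1]
4. s(pair(e, q(q(q(a)))))  →  s(pair(e, q(q(a))))   [R2 at 1.2]
5. s(pair(e, q(q(a))))  →  s(pair(e, q(a)))   [R2 at 1.2]
6. s(pair(e, q(a)))  →  s(pair(e, a))   [R2 at 1.2]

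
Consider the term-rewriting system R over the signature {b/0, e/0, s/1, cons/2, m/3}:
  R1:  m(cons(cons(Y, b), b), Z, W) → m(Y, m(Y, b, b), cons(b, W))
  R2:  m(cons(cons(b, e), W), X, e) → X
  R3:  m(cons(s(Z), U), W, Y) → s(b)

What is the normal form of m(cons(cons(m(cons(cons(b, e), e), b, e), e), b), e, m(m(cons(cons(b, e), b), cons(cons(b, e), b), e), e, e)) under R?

1. m(cons(cons(m(cons(cons(b, e), e), b, e), e), b), e, m(m(cons(cons(b, e), b), cons(cons(b, e), b), e), e, e))  →  m(cons(cons(b, e), b), e, m(m(cons(cons(b, e), b), cons(cons(b, e), b), e), e, e))   [R2 at 1.1.1]
2. m(cons(cons(b, e), b), e, m(m(cons(cons(b, e), b), cons(cons(b, e), b), e), e, e))  →  m(cons(cons(b, e), b), e, m(cons(cons(b, e), b), e, e))   [R2 at 3.1]
3. m(cons(cons(b, e), b), e, m(cons(cons(b, e), b), e, e))  →  m(cons(cons(b, e), b), e, e)   [R2 at 3]
4. m(cons(cons(b, e), b), e, e)  →  e   [R2 at ε]

e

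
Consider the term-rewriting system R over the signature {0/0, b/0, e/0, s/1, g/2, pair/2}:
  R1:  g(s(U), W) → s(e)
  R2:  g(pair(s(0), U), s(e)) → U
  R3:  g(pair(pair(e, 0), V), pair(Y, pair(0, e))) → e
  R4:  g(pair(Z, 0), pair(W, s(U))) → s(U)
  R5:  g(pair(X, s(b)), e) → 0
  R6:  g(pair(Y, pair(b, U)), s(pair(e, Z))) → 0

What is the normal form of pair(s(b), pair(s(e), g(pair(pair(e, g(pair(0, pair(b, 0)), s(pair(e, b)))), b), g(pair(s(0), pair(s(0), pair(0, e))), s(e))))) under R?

1. pair(s(b), pair(s(e), g(pair(pair(e, g(pair(0, pair(b, 0)), s(pair(e, b)))), b), g(pair(s(0), pair(s(0), pair(0, e))), s(e)))))  →  pair(s(b), pair(s(e), g(pair(pair(e, 0), b), g(pair(s(0), pair(s(0), pair(0, e))), s(e)))))   [R6 at 2.2.1.1.2]
2. pair(s(b), pair(s(e), g(pair(pair(e, 0), b), g(pair(s(0), pair(s(0), pair(0, e))), s(e)))))  →  pair(s(b), pair(s(e), g(pair(pair(e, 0), b), pair(s(0), pair(0, e)))))   [R2 at 2.2.2]
3. pair(s(b), pair(s(e), g(pair(pair(e, 0), b), pair(s(0), pair(0, e)))))  →  pair(s(b), pair(s(e), e))   [R3 at 2.2]

pair(s(b), pair(s(e), e))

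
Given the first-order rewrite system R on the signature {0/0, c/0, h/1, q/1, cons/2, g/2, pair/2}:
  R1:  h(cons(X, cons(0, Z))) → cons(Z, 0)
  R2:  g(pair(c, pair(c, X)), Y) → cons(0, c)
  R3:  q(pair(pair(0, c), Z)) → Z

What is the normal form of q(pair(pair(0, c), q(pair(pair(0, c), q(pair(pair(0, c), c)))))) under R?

1. q(pair(pair(0, c), q(pair(pair(0, c), q(pair(pair(0, c), c))))))  →  q(pair(pair(0, c), q(pair(pair(0, c), c))))   [R3 at ε]
2. q(pair(pair(0, c), q(pair(pair(0, c), c))))  →  q(pair(pair(0, c), c))   [R3 at ε]
3. q(pair(pair(0, c), c))  →  c   [R3 at ε]

c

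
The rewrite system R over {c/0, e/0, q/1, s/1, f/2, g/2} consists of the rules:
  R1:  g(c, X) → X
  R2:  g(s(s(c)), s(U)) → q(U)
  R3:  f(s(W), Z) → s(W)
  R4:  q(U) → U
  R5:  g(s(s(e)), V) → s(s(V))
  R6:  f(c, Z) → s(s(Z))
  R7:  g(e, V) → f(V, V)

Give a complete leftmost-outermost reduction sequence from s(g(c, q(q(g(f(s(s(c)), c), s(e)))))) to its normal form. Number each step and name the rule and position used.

1. s(g(c, q(q(g(f(s(s(c)), c), s(e))))))  →  s(q(q(g(f(s(s(c)), c), s(e)))))   [R1 at 1]
2. s(q(q(g(f(s(s(c)), c), s(e)))))  →  s(q(g(f(s(s(c)), c), s(e))))   [R4 at 1]
3. s(q(g(f(s(s(c)), c), s(e))))  →  s(g(f(s(s(c)), c), s(e)))   [R4 at 1]
4. s(g(f(s(s(c)), c), s(e)))  →  s(g(s(s(c)), s(e)))   [R3 at 1.1]
5. s(g(s(s(c)), s(e)))  →  s(q(e))   [R2 at 1]
6. s(q(e))  →  s(e)   [R4 at 1]

s(e)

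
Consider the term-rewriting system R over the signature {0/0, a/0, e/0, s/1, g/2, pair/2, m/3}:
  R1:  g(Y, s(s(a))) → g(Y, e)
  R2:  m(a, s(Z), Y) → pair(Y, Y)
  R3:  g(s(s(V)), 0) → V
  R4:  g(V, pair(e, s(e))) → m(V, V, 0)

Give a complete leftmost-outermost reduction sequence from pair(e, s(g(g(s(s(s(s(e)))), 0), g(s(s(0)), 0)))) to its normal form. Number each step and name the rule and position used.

1. pair(e, s(g(g(s(s(s(s(e)))), 0), g(s(s(0)), 0))))  →  pair(e, s(g(s(s(e)), g(s(s(0)), 0))))   [R3 at 2.1.1]
2. pair(e, s(g(s(s(e)), g(s(s(0)), 0))))  →  pair(e, s(g(s(s(e)), 0)))   [R3 at 2.1.2]
3. pair(e, s(g(s(s(e)), 0)))  →  pair(e, s(e))   [R3 at 2.1]

pair(e, s(e))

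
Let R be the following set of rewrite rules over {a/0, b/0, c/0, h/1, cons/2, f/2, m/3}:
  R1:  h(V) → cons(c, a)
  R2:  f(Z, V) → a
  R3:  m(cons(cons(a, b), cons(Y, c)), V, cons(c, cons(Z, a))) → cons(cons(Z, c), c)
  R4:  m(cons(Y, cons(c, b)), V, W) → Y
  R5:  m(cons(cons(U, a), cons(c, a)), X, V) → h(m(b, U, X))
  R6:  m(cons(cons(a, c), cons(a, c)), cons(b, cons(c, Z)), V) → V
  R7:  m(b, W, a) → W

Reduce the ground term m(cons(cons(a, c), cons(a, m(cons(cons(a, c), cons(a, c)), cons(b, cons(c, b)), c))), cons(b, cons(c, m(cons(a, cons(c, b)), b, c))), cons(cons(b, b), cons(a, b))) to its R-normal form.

cons(cons(b, b), cons(a, b))

1. m(cons(cons(a, c), cons(a, m(cons(cons(a, c), cons(a, c)), cons(b, cons(c, b)), c))), cons(b, cons(c, m(cons(a, cons(c, b)), b, c))), cons(cons(b, b), cons(a, b)))  →  m(cons(cons(a, c), cons(a, c)), cons(b, cons(c, m(cons(a, cons(c, b)), b, c))), cons(cons(b, b), cons(a, b)))   [R6 at 1.2.2]
2. m(cons(cons(a, c), cons(a, c)), cons(b, cons(c, m(cons(a, cons(c, b)), b, c))), cons(cons(b, b), cons(a, b)))  →  cons(cons(b, b), cons(a, b))   [R6 at ε]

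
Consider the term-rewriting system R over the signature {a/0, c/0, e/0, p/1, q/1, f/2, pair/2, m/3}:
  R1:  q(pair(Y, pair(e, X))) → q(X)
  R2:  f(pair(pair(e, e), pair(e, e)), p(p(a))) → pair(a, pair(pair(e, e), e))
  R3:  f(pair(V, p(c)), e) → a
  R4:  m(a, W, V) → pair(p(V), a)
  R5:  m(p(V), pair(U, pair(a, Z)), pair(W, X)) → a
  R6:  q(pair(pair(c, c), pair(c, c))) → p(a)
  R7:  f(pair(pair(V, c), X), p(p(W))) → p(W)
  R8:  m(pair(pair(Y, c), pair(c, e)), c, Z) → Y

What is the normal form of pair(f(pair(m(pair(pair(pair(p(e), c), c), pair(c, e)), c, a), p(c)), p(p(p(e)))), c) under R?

1. pair(f(pair(m(pair(pair(pair(p(e), c), c), pair(c, e)), c, a), p(c)), p(p(p(e)))), c)  →  pair(f(pair(pair(p(e), c), p(c)), p(p(p(e)))), c)   [R8 at 1.1.1]
2. pair(f(pair(pair(p(e), c), p(c)), p(p(p(e)))), c)  →  pair(p(p(e)), c)   [R7 at 1]

pair(p(p(e)), c)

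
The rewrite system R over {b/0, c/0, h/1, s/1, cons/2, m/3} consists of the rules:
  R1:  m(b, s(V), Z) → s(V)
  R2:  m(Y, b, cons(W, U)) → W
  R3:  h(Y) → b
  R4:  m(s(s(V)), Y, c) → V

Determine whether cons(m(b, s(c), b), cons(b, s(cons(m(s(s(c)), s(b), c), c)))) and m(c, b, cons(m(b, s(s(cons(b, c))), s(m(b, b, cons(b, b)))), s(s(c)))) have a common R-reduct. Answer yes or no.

Reduce t₁ = cons(m(b, s(c), b), cons(b, s(cons(m(s(s(c)), s(b), c), c)))):
1. cons(m(b, s(c), b), cons(b, s(cons(m(s(s(c)), s(b), c), c))))  →  cons(s(c), cons(b, s(cons(m(s(s(c)), s(b), c), c))))   [R1 at 1]
2. cons(s(c), cons(b, s(cons(m(s(s(c)), s(b), c), c))))  →  cons(s(c), cons(b, s(cons(c, c))))   [R4 at 2.2.1.1]

Reduce t₂ = m(c, b, cons(m(b, s(s(cons(b, c))), s(m(b, b, cons(b, b)))), s(s(c)))):
1. m(c, b, cons(m(b, s(s(cons(b, c))), s(m(b, b, cons(b, b)))), s(s(c))))  →  m(b, s(s(cons(b, c))), s(m(b, b, cons(b, b))))   [R2 at ε]
2. m(b, s(s(cons(b, c))), s(m(b, b, cons(b, b))))  →  s(s(cons(b, c)))   [R1 at ε]

no — NF(t₁) = cons(s(c), cons(b, s(cons(c, c)))), NF(t₂) = s(s(cons(b, c)))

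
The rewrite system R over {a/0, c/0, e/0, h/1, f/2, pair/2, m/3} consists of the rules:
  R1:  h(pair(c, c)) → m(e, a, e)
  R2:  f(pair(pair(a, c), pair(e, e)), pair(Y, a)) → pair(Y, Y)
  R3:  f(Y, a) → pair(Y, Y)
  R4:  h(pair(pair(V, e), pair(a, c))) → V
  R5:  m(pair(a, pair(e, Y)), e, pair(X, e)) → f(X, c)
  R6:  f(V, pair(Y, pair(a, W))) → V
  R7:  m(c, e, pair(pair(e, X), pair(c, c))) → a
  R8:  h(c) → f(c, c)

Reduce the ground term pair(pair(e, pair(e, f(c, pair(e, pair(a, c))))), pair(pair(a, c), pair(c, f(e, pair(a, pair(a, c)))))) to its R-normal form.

pair(pair(e, pair(e, c)), pair(pair(a, c), pair(c, e)))

1. pair(pair(e, pair(e, f(c, pair(e, pair(a, c))))), pair(pair(a, c), pair(c, f(e, pair(a, pair(a, c))))))  →  pair(pair(e, pair(e, c)), pair(pair(a, c), pair(c, f(e, pair(a, pair(a, c))))))   [R6 at 1.2.2]
2. pair(pair(e, pair(e, c)), pair(pair(a, c), pair(c, f(e, pair(a, pair(a, c))))))  →  pair(pair(e, pair(e, c)), pair(pair(a, c), pair(c, e)))   [R6 at 2.2.2]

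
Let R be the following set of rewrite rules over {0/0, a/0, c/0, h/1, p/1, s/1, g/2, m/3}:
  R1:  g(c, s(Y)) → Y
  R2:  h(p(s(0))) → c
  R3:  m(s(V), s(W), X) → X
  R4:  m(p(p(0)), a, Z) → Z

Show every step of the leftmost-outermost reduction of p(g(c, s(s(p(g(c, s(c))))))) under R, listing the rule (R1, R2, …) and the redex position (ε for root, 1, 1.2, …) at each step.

1. p(g(c, s(s(p(g(c, s(c)))))))  →  p(s(p(g(c, s(c)))))   [R1 at 1]
2. p(s(p(g(c, s(c)))))  →  p(s(p(c)))   [R1 at 1.1.1]

p(s(p(c)))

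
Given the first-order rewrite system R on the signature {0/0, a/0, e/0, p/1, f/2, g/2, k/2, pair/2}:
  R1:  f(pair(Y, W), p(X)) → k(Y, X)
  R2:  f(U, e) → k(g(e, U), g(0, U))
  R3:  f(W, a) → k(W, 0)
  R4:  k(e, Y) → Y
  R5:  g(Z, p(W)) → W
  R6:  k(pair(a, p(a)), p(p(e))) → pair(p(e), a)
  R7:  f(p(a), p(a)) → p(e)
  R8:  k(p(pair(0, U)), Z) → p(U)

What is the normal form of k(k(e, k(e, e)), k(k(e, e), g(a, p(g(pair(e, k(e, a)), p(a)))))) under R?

a

1. k(k(e, k(e, e)), k(k(e, e), g(a, p(g(pair(e, k(e, a)), p(a))))))  →  k(k(e, e), k(k(e, e), g(a, p(g(pair(e, k(e, a)), p(a))))))   [R4 at 1]
2. k(k(e, e), k(k(e, e), g(a, p(g(pair(e, k(e, a)), p(a))))))  →  k(e, k(k(e, e), g(a, p(g(pair(e, k(e, a)), p(a))))))   [R4 at 1]
3. k(e, k(k(e, e), g(a, p(g(pair(e, k(e, a)), p(a))))))  →  k(k(e, e), g(a, p(g(pair(e, k(e, a)), p(a)))))   [R4 at ε]
4. k(k(e, e), g(a, p(g(pair(e, k(e, a)), p(a)))))  →  k(e, g(a, p(g(pair(e, k(e, a)), p(a)))))   [R4 at 1]
5. k(e, g(a, p(g(pair(e, k(e, a)), p(a)))))  →  g(a, p(g(pair(e, k(e, a)), p(a))))   [R4 at ε]
6. g(a, p(g(pair(e, k(e, a)), p(a))))  →  g(pair(e, k(e, a)), p(a))   [R5 at ε]
7. g(pair(e, k(e, a)), p(a))  →  a   [R5 at ε]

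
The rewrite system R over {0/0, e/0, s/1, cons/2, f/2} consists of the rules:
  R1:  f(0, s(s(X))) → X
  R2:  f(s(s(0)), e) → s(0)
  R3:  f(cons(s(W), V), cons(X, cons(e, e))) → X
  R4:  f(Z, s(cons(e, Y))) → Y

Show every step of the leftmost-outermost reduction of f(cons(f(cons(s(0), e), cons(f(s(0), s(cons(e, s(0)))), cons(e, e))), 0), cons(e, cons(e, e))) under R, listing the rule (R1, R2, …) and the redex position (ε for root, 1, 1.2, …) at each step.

e

1. f(cons(f(cons(s(0), e), cons(f(s(0), s(cons(e, s(0)))), cons(e, e))), 0), cons(e, cons(e, e)))  →  f(cons(f(s(0), s(cons(e, s(0)))), 0), cons(e, cons(e, e)))   [R3 at 1.1]
2. f(cons(f(s(0), s(cons(e, s(0)))), 0), cons(e, cons(e, e)))  →  f(cons(s(0), 0), cons(e, cons(e, e)))   [R4 at 1.1]
3. f(cons(s(0), 0), cons(e, cons(e, e)))  →  e   [R3 at ε]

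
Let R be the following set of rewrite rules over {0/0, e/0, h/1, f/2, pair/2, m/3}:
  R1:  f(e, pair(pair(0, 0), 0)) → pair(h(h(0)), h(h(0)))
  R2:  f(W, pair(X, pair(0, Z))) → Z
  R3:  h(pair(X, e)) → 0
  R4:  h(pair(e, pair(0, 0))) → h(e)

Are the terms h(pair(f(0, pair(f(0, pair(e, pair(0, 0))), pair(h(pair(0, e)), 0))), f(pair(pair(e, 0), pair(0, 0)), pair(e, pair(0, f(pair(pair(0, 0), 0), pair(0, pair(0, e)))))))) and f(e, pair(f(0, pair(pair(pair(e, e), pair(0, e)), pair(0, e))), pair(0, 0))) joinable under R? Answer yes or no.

yes — NF(t₁) = 0, NF(t₂) = 0

Reduce t₁ = h(pair(f(0, pair(f(0, pair(e, pair(0, 0))), pair(h(pair(0, e)), 0))), f(pair(pair(e, 0), pair(0, 0)), pair(e, pair(0, f(pair(pair(0, 0), 0), pair(0, pair(0, e)))))))):
1. h(pair(f(0, pair(f(0, pair(e, pair(0, 0))), pair(h(pair(0, e)), 0))), f(pair(pair(e, 0), pair(0, 0)), pair(e, pair(0, f(pair(pair(0, 0), 0), pair(0, pair(0, e))))))))  →  h(pair(f(0, pair(0, pair(h(pair(0, e)), 0))), f(pair(pair(e, 0), pair(0, 0)), pair(e, pair(0, f(pair(pair(0, 0), 0), pair(0, pair(0, e))))))))   [R2 at 1.1.2.1]
2. h(pair(f(0, pair(0, pair(h(pair(0, e)), 0))), f(pair(pair(e, 0), pair(0, 0)), pair(e, pair(0, f(pair(pair(0, 0), 0), pair(0, pair(0, e))))))))  →  h(pair(f(0, pair(0, pair(0, 0))), f(pair(pair(e, 0), pair(0, 0)), pair(e, pair(0, f(pair(pair(0, 0), 0), pair(0, pair(0, e))))))))   [R3 at 1.1.2.2.1]
3. h(pair(f(0, pair(0, pair(0, 0))), f(pair(pair(e, 0), pair(0, 0)), pair(e, pair(0, f(pair(pair(0, 0), 0), pair(0, pair(0, e))))))))  →  h(pair(0, f(pair(pair(e, 0), pair(0, 0)), pair(e, pair(0, f(pair(pair(0, 0), 0), pair(0, pair(0, e))))))))   [R2 at 1.1]
4. h(pair(0, f(pair(pair(e, 0), pair(0, 0)), pair(e, pair(0, f(pair(pair(0, 0), 0), pair(0, pair(0, e))))))))  →  h(pair(0, f(pair(pair(0, 0), 0), pair(0, pair(0, e)))))   [R2 at 1.2]
5. h(pair(0, f(pair(pair(0, 0), 0), pair(0, pair(0, e)))))  →  h(pair(0, e))   [R2 at 1.2]
6. h(pair(0, e))  →  0   [R3 at ε]

Reduce t₂ = f(e, pair(f(0, pair(pair(pair(e, e), pair(0, e)), pair(0, e))), pair(0, 0))):
1. f(e, pair(f(0, pair(pair(pair(e, e), pair(0, e)), pair(0, e))), pair(0, 0)))  →  0   [R2 at ε]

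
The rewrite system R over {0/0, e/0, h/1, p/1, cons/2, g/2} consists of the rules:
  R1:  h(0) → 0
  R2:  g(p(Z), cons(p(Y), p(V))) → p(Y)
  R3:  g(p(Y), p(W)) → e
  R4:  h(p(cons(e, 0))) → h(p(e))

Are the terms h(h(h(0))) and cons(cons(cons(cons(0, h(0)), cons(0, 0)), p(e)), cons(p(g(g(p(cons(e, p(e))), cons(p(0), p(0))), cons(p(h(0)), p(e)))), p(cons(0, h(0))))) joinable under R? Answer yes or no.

Reduce t₁ = h(h(h(0))):
1. h(h(h(0)))  →  h(h(0))   [R1 at 1.1]
2. h(h(0))  →  h(0)   [R1 at 1]
3. h(0)  →  0   [R1 at ε]

Reduce t₂ = cons(cons(cons(cons(0, h(0)), cons(0, 0)), p(e)), cons(p(g(g(p(cons(e, p(e))), cons(p(0), p(0))), cons(p(h(0)), p(e)))), p(cons(0, h(0))))):
1. cons(cons(cons(cons(0, h(0)), cons(0, 0)), p(e)), cons(p(g(g(p(cons(e, p(e))), cons(p(0), p(0))), cons(p(h(0)), p(e)))), p(cons(0, h(0)))))  →  cons(cons(cons(cons(0, 0), cons(0, 0)), p(e)), cons(p(g(g(p(cons(e, p(e))), cons(p(0), p(0))), cons(p(h(0)), p(e)))), p(cons(0, h(0)))))   [R1 at 1.1.1.2]
2. cons(cons(cons(cons(0, 0), cons(0, 0)), p(e)), cons(p(g(g(p(cons(e, p(e))), cons(p(0), p(0))), cons(p(h(0)), p(e)))), p(cons(0, h(0)))))  →  cons(cons(cons(cons(0, 0), cons(0, 0)), p(e)), cons(p(g(p(0), cons(p(h(0)), p(e)))), p(cons(0, h(0)))))   [R2 at 2.1.1.1]
3. cons(cons(cons(cons(0, 0), cons(0, 0)), p(e)), cons(p(g(p(0), cons(p(h(0)), p(e)))), p(cons(0, h(0)))))  →  cons(cons(cons(cons(0, 0), cons(0, 0)), p(e)), cons(p(p(h(0))), p(cons(0, h(0)))))   [R2 at 2.1.1]
4. cons(cons(cons(cons(0, 0), cons(0, 0)), p(e)), cons(p(p(h(0))), p(cons(0, h(0)))))  →  cons(cons(cons(cons(0, 0), cons(0, 0)), p(e)), cons(p(p(0)), p(cons(0, h(0)))))   [R1 at 2.1.1.1]
5. cons(cons(cons(cons(0, 0), cons(0, 0)), p(e)), cons(p(p(0)), p(cons(0, h(0)))))  →  cons(cons(cons(cons(0, 0), cons(0, 0)), p(e)), cons(p(p(0)), p(cons(0, 0))))   [R1 at 2.2.1.2]

no — NF(t₁) = 0, NF(t₂) = cons(cons(cons(cons(0, 0), cons(0, 0)), p(e)), cons(p(p(0)), p(cons(0, 0))))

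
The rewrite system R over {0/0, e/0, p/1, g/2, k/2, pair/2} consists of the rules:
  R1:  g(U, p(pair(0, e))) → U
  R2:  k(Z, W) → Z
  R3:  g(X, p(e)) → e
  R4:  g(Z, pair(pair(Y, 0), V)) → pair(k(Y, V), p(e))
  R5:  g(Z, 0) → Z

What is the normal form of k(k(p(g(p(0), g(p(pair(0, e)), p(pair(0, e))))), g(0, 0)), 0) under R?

p(p(0))

1. k(k(p(g(p(0), g(p(pair(0, e)), p(pair(0, e))))), g(0, 0)), 0)  →  k(p(g(p(0), g(p(pair(0, e)), p(pair(0, e))))), g(0, 0))   [R2 at ε]
2. k(p(g(p(0), g(p(pair(0, e)), p(pair(0, e))))), g(0, 0))  →  p(g(p(0), g(p(pair(0, e)), p(pair(0, e)))))   [R2 at ε]
3. p(g(p(0), g(p(pair(0, e)), p(pair(0, e)))))  →  p(g(p(0), p(pair(0, e))))   [R1 at 1.2]
4. p(g(p(0), p(pair(0, e))))  →  p(p(0))   [R1 at 1]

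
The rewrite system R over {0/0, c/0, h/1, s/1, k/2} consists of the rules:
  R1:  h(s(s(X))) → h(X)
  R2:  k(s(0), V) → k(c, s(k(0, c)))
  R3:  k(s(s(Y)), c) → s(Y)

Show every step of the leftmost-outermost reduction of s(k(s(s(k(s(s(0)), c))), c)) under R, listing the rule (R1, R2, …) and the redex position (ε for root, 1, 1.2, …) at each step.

s(s(s(0)))

1. s(k(s(s(k(s(s(0)), c))), c))  →  s(s(k(s(s(0)), c)))   [R3 at 1]
2. s(s(k(s(s(0)), c)))  →  s(s(s(0)))   [R3 at 1.1]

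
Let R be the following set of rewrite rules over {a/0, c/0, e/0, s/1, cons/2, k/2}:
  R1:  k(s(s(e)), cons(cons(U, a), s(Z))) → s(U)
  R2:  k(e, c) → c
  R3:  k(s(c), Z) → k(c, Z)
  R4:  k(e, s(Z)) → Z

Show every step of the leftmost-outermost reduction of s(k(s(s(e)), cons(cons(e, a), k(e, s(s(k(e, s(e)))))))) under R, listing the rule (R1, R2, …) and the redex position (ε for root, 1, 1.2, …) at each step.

s(s(e))

1. s(k(s(s(e)), cons(cons(e, a), k(e, s(s(k(e, s(e))))))))  →  s(k(s(s(e)), cons(cons(e, a), s(k(e, s(e))))))   [R4 at 1.2.2]
2. s(k(s(s(e)), cons(cons(e, a), s(k(e, s(e))))))  →  s(s(e))   [R1 at 1]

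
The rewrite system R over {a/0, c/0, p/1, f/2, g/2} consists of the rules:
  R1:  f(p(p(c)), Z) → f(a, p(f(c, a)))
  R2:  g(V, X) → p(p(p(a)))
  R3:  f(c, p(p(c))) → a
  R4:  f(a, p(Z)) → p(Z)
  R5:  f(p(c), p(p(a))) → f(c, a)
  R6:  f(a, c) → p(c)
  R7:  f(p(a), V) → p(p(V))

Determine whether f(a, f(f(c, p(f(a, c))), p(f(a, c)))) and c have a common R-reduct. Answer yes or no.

Reduce t₁ = f(a, f(f(c, p(f(a, c))), p(f(a, c)))):
1. f(a, f(f(c, p(f(a, c))), p(f(a, c))))  →  f(a, f(f(c, p(p(c))), p(f(a, c))))   [R6 at 2.1.2.1]
2. f(a, f(f(c, p(p(c))), p(f(a, c))))  →  f(a, f(a, p(f(a, c))))   [R3 at 2.1]
3. f(a, f(a, p(f(a, c))))  →  f(a, p(f(a, c)))   [R4 at 2]
4. f(a, p(f(a, c)))  →  p(f(a, c))   [R4 at ε]
5. p(f(a, c))  →  p(p(c))   [R6 at 1]

Reduce t₂ = c:

no — NF(t₁) = p(p(c)), NF(t₂) = c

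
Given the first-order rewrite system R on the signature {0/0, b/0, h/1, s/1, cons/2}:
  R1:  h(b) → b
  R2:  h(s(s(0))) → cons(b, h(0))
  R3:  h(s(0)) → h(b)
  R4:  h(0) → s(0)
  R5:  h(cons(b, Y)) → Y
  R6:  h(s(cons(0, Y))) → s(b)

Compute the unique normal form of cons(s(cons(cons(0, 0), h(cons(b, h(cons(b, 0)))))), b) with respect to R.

1. cons(s(cons(cons(0, 0), h(cons(b, h(cons(b, 0)))))), b)  →  cons(s(cons(cons(0, 0), h(cons(b, 0)))), b)   [R5 at 1.1.2]
2. cons(s(cons(cons(0, 0), h(cons(b, 0)))), b)  →  cons(s(cons(cons(0, 0), 0)), b)   [R5 at 1.1.2]

cons(s(cons(cons(0, 0), 0)), b)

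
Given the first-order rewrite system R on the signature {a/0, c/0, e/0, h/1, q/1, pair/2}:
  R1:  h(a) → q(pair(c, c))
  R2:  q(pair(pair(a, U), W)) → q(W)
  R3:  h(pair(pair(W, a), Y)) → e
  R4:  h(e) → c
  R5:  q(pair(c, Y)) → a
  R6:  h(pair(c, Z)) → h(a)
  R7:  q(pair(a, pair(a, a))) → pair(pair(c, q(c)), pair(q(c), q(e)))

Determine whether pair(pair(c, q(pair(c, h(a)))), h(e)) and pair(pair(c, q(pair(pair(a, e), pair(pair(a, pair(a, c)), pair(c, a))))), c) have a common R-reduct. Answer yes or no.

yes — NF(t₁) = pair(pair(c, a), c), NF(t₂) = pair(pair(c, a), c)

Reduce t₁ = pair(pair(c, q(pair(c, h(a)))), h(e)):
1. pair(pair(c, q(pair(c, h(a)))), h(e))  →  pair(pair(c, a), h(e))   [R5 at 1.2]
2. pair(pair(c, a), h(e))  →  pair(pair(c, a), c)   [R4 at 2]

Reduce t₂ = pair(pair(c, q(pair(pair(a, e), pair(pair(a, pair(a, c)), pair(c, a))))), c):
1. pair(pair(c, q(pair(pair(a, e), pair(pair(a, pair(a, c)), pair(c, a))))), c)  →  pair(pair(c, q(pair(pair(a, pair(a, c)), pair(c, a)))), c)   [R2 at 1.2]
2. pair(pair(c, q(pair(pair(a, pair(a, c)), pair(c, a)))), c)  →  pair(pair(c, q(pair(c, a))), c)   [R2 at 1.2]
3. pair(pair(c, q(pair(c, a))), c)  →  pair(pair(c, a), c)   [R5 at 1.2]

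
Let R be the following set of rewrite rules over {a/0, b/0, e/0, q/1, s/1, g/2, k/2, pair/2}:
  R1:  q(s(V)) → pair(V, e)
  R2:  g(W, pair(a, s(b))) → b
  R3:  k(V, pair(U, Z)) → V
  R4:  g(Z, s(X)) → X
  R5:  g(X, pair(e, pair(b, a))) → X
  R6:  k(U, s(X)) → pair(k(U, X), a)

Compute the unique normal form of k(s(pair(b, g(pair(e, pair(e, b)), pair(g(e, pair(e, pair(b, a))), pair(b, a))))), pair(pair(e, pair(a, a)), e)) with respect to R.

s(pair(b, pair(e, pair(e, b))))

1. k(s(pair(b, g(pair(e, pair(e, b)), pair(g(e, pair(e, pair(b, a))), pair(b, a))))), pair(pair(e, pair(a, a)), e))  →  s(pair(b, g(pair(e, pair(e, b)), pair(g(e, pair(e, pair(b, a))), pair(b, a)))))   [R3 at ε]
2. s(pair(b, g(pair(e, pair(e, b)), pair(g(e, pair(e, pair(b, a))), pair(b, a)))))  →  s(pair(b, g(pair(e, pair(e, b)), pair(e, pair(b, a)))))   [R5 at 1.2.2.1]
3. s(pair(b, g(pair(e, pair(e, b)), pair(e, pair(b, a)))))  →  s(pair(b, pair(e, pair(e, b))))   [R5 at 1.2]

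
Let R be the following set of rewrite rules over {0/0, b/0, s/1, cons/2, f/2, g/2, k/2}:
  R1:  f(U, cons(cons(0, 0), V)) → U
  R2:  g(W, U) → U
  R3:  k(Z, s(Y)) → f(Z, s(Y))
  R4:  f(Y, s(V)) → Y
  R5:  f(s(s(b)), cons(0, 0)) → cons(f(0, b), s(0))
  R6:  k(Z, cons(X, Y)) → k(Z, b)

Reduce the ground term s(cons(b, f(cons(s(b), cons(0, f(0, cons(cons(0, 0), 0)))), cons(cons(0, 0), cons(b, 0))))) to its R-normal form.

s(cons(b, cons(s(b), cons(0, 0))))

1. s(cons(b, f(cons(s(b), cons(0, f(0, cons(cons(0, 0), 0)))), cons(cons(0, 0), cons(b, 0)))))  →  s(cons(b, cons(s(b), cons(0, f(0, cons(cons(0, 0), 0))))))   [R1 at 1.2]
2. s(cons(b, cons(s(b), cons(0, f(0, cons(cons(0, 0), 0))))))  →  s(cons(b, cons(s(b), cons(0, 0))))   [R1 at 1.2.2.2]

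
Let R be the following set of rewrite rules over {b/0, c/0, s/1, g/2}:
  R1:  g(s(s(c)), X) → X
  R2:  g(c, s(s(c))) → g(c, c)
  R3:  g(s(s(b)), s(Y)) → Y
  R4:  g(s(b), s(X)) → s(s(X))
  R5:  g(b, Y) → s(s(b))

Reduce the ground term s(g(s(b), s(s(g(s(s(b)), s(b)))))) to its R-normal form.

s(s(s(s(b))))

1. s(g(s(b), s(s(g(s(s(b)), s(b))))))  →  s(s(s(s(g(s(s(b)), s(b))))))   [R4 at 1]
2. s(s(s(s(g(s(s(b)), s(b))))))  →  s(s(s(s(b))))   [R3 at 1.1.1.1]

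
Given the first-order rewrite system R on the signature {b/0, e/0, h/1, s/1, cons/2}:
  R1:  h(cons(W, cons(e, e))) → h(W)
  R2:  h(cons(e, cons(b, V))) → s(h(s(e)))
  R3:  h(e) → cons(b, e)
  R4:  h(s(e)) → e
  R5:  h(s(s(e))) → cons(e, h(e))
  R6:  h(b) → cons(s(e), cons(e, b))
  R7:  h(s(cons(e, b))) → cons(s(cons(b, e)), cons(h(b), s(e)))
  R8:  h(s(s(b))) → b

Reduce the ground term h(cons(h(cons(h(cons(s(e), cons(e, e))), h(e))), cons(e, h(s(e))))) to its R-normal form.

1. h(cons(h(cons(h(cons(s(e), cons(e, e))), h(e))), cons(e, h(s(e)))))  →  h(cons(h(cons(h(s(e)), h(e))), cons(e, h(s(e)))))   [R1 at 1.1.1.1]
2. h(cons(h(cons(h(s(e)), h(e))), cons(e, h(s(e)))))  →  h(cons(h(cons(e, h(e))), cons(e, h(s(e)))))   [R4 at 1.1.1.1]
3. h(cons(h(cons(e, h(e))), cons(e, h(s(e)))))  →  h(cons(h(cons(e, cons(b, e))), cons(e, h(s(e)))))   [R3 at 1.1.1.2]
4. h(cons(h(cons(e, cons(b, e))), cons(e, h(s(e)))))  →  h(cons(s(h(s(e))), cons(e, h(s(e)))))   [R2 at 1.1]
5. h(cons(s(h(s(e))), cons(e, h(s(e)))))  →  h(cons(s(e), cons(e, h(s(e)))))   [R4 at 1.1.1]
6. h(cons(s(e), cons(e, h(s(e)))))  →  h(cons(s(e), cons(e, e)))   [R4 at 1.2.2]
7. h(cons(s(e), cons(e, e)))  →  h(s(e))   [R1 at ε]
8. h(s(e))  →  e   [R4 at ε]

e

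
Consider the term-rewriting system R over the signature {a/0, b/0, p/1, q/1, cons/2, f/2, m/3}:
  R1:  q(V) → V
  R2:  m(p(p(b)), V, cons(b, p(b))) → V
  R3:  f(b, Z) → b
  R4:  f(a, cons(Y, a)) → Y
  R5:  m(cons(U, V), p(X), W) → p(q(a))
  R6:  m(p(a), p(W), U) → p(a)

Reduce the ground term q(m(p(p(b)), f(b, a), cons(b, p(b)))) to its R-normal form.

1. q(m(p(p(b)), f(b, a), cons(b, p(b))))  →  m(p(p(b)), f(b, a), cons(b, p(b)))   [R1 at ε]
2. m(p(p(b)), f(b, a), cons(b, p(b)))  →  f(b, a)   [R2 at ε]
3. f(b, a)  →  b   [R3 at ε]

b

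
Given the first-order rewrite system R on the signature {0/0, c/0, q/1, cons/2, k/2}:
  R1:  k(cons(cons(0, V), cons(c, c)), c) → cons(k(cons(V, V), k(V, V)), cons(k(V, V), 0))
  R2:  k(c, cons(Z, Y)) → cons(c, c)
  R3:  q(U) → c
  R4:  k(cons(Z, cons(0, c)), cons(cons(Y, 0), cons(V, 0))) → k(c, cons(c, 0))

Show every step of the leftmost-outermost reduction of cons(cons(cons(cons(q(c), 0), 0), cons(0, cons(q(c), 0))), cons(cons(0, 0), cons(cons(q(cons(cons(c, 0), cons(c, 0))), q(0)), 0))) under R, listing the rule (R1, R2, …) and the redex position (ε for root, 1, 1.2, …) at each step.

1. cons(cons(cons(cons(q(c), 0), 0), cons(0, cons(q(c), 0))), cons(cons(0, 0), cons(cons(q(cons(cons(c, 0), cons(c, 0))), q(0)), 0)))  →  cons(cons(cons(cons(c, 0), 0), cons(0, cons(q(c), 0))), cons(cons(0, 0), cons(cons(q(cons(cons(c, 0), cons(c, 0))), q(0)), 0)))   [R3 at 1.1.1.1]
2. cons(cons(cons(cons(c, 0), 0), cons(0, cons(q(c), 0))), cons(cons(0, 0), cons(cons(q(cons(cons(c, 0), cons(c, 0))), q(0)), 0)))  →  cons(cons(cons(cons(c, 0), 0), cons(0, cons(c, 0))), cons(cons(0, 0), cons(cons(q(cons(cons(c, 0), cons(c, 0))), q(0)), 0)))   [R3 at 1.2.2.1]
3. cons(cons(cons(cons(c, 0), 0), cons(0, cons(c, 0))), cons(cons(0, 0), cons(cons(q(cons(cons(c, 0), cons(c, 0))), q(0)), 0)))  →  cons(cons(cons(cons(c, 0), 0), cons(0, cons(c, 0))), cons(cons(0, 0), cons(cons(c, q(0)), 0)))   [R3 at 2.2.1.1]
4. cons(cons(cons(cons(c, 0), 0), cons(0, cons(c, 0))), cons(cons(0, 0), cons(cons(c, q(0)), 0)))  →  cons(cons(cons(cons(c, 0), 0), cons(0, cons(c, 0))), cons(cons(0, 0), cons(cons(c, c), 0)))   [R3 at 2.2.1.2]

cons(cons(cons(cons(c, 0), 0), cons(0, cons(c, 0))), cons(cons(0, 0), cons(cons(c, c), 0)))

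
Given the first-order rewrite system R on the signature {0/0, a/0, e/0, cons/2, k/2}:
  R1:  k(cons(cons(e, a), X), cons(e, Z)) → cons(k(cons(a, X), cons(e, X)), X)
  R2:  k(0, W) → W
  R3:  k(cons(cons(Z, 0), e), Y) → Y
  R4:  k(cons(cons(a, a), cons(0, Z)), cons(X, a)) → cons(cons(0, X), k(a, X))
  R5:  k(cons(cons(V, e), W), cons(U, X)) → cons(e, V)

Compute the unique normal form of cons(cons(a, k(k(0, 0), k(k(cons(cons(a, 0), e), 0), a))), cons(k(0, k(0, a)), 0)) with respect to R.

cons(cons(a, a), cons(a, 0))

1. cons(cons(a, k(k(0, 0), k(k(cons(cons(a, 0), e), 0), a))), cons(k(0, k(0, a)), 0))  →  cons(cons(a, k(0, k(k(cons(cons(a, 0), e), 0), a))), cons(k(0, k(0, a)), 0))   [R2 at 1.2.1]
2. cons(cons(a, k(0, k(k(cons(cons(a, 0), e), 0), a))), cons(k(0, k(0, a)), 0))  →  cons(cons(a, k(k(cons(cons(a, 0), e), 0), a)), cons(k(0, k(0, a)), 0))   [R2 at 1.2]
3. cons(cons(a, k(k(cons(cons(a, 0), e), 0), a)), cons(k(0, k(0, a)), 0))  →  cons(cons(a, k(0, a)), cons(k(0, k(0, a)), 0))   [R3 at 1.2.1]
4. cons(cons(a, k(0, a)), cons(k(0, k(0, a)), 0))  →  cons(cons(a, a), cons(k(0, k(0, a)), 0))   [R2 at 1.2]
5. cons(cons(a, a), cons(k(0, k(0, a)), 0))  →  cons(cons(a, a), cons(k(0, a), 0))   [R2 at 2.1]
6. cons(cons(a, a), cons(k(0, a), 0))  →  cons(cons(a, a), cons(a, 0))   [R2 at 2.1]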